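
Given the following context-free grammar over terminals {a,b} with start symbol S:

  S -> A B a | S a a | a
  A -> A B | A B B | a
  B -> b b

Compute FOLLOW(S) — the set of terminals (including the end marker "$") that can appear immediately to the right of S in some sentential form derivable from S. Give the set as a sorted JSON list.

FIRST sets, iterate to fixpoint:
pass 1:
  A via A→a: +{a}
  B via B→b b: +{b}
  S via S→A B a: +{a}
  S: {a}  A: {a}  B: {b}
pass 2: done
  S: {a}  A: {a}  B: {b}

FOLLOW iteration:
FOLLOW(S) := {$}
round 1:
  A→A B: FOLLOW(A) ⊇ FIRST(B) = {b}; new: +{b}
  A→A B: FOLLOW(B) ⊇ FOLLOW(A) ⊇ {b}; new: +{b}
  S→A B a: FOLLOW(B) ⊇ FIRST(a) = {a}; new: +{a}
  S→S a a: FOLLOW(S) ⊇ FIRST(a) = {a}; new: +{a}
  FOLLOW[S]={$,a}  FOLLOW[A]={b}  FOLLOW[B]={a,b}
round 2: — fixpoint
  FOLLOW[S]={$,a}  FOLLOW[A]={b}  FOLLOW[B]={a,b}

FOLLOW(S) = ["$", "a"]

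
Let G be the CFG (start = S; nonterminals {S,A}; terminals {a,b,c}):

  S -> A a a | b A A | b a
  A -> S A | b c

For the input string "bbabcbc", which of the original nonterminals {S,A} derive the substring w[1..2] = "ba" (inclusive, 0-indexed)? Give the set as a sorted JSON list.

Convert to CNF:
  S -> A X3 | T0 T2 | T0 X4
  A -> S A | T0 T1
  T0 -> b
  T1 -> c
  T2 -> a
  X3 -> T2 T2
  X4 -> A A

Fill CYK table bottom-up — only the sub-triangle for w[1..2]:
  T[1,1] 'b' = {T0}  orig:{}
  T[2,2] 'a' = {T2}  orig:{}
  T[1,2] 'ba' = {S}

Original NTs in T[1,2] deriving "ba": ["S"]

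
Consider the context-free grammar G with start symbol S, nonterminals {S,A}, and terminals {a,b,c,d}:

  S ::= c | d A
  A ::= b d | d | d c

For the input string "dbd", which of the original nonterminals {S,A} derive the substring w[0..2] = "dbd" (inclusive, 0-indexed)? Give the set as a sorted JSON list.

CNF form of G:
  S -> T1 A | c
  A -> T0 T1 | T1 T2 | d
  T0 -> b
  T1 -> d
  T2 -> c

CYK fill (cells [i..j] with 0 ≤ i ≤ j ≤ 2 only):
  [0..0]={A,T1}  "d"  orig:{A}
  [1..1]={T0}  "b"  orig:{}
  [2..2]={A,T1}  "d"  orig:{A}
  [0..1]=∅  "db"
  [1..2]={A}  "bd"
  [0..2]={S}  "dbd"

Original NTs in T[0,2] deriving "dbd": ["S"]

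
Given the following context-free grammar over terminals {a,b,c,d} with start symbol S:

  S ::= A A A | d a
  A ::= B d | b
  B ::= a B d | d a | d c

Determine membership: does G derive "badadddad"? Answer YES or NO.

CNF form of G:
  S -> A X4 | T0 T1
  A -> B T0 | b
  B -> T0 T1 | T0 T2 | T1 X3
  T0 -> d
  T1 -> a
  T2 -> c
  X3 -> B T0
  X4 -> A A

CYK table (by increasing span):
  T[0,0] 'b' = {A}
  T[1,1] 'a' = {T1}  orig:{}
  T[2,2] 'd' = {T0}  orig:{}
  T[3,3] 'a' = {T1}  orig:{}
  T[4,4] 'd' = {T0}  orig:{}
  T[5,5] 'd' = {T0}  orig:{}
  T[6,6] 'd' = {T0}  orig:{}
  T[7,7] 'a' = {T1}  orig:{}
  T[8,8] 'd' = {T0}  orig:{}
  T[0,1] 'ba' = ∅
  T[1,2] 'ad' = ∅
  T[2,3] 'da' = {B,S}
  T[3,4] 'ad' = ∅
  T[4,5] 'dd' = ∅
  T[5,6] 'dd' = ∅
  T[6,7] 'da' = {B,S}
  T[7,8] 'ad' = ∅
  T[0,2] 'bad' = ∅
  T[1,3] 'ada' = ∅
  T[2,4] 'dad' = {A,X3}  orig:{A}
  T[3,5] 'add' = ∅
  T[4,6] 'ddd' = ∅
  T[5,7] 'dda' = ∅
  T[6,8] 'dad' = {A,X3}  orig:{A}
  T[0,3] 'bada' = ∅
  T[1,4] 'adad' = {B}
  T[2,5] 'dadd' = ∅
  T[3,6] 'addd' = ∅
  T[4,7] 'ddda' = ∅
  T[5,8] 'ddad' = ∅
  T[0,4] 'badad' = ∅
  T[1,5] 'adadd' = {A,X3}  orig:{A}
  T[2,6] 'daddd' = ∅
  T[3,7] 'addda' = ∅
  T[4,8] 'dddad' = ∅
  T[0,5] 'badadd' = {X4}  orig:{}
  T[1,6] 'adaddd' = ∅
  T[2,7] 'daddda' = ∅
  T[3,8] 'adddad' = ∅
  T[0,6] 'badaddd' = ∅
  T[1,7] 'adaddda' = ∅
  T[2,8] 'dadddad' = ∅
  T[0,7] 'badaddda' = ∅
  T[1,8] 'adadddad' = {X4}  orig:{}
  T[0,8] 'badadddad' = {S}

S ∈ T[0,8] ⇒ YES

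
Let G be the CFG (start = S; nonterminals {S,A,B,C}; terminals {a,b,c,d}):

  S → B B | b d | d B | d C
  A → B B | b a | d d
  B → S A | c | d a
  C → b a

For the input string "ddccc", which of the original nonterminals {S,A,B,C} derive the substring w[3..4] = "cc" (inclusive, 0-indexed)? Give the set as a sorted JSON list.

CNF form of G:
  S -> B B | T0 T2 | T2 B | T2 C
  A -> B B | T0 T1 | T2 T2
  B -> S A | T2 T1 | c
  C -> T0 T1
  T0 -> b
  T1 -> a
  T2 -> d

CYK table (by increasing span) — only the sub-triangle for w[3..4]:
  cell(3,3) c: {B}
  cell(4,4) c: {B}
  cell(3,4) cc: {A,S}

Original NTs in T[3,4] deriving "cc": ["A", "S"]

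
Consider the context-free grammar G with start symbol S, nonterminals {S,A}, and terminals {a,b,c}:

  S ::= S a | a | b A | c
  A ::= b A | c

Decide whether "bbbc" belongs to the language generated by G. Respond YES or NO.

CNF form of G:
  S -> S T1 | T0 A | a | c
  A -> T0 A | c
  T0 -> b
  T1 -> a

Fill CYK table bottom-up:
  T[0,0] 'b' = {T0}  orig:{}
  T[1,1] 'b' = {T0}  orig:{}
  T[2,2] 'b' = {T0}  orig:{}
  T[3,3] 'c' = {A,S}
  T[0,1] 'bb' = ∅
  T[1,2] 'bb' = ∅
  T[2,3] 'bc' = {A,S}
  T[0,2] 'bbb' = ∅
  T[1,3] 'bbc' = {A,S}
  T[0,3] 'bbbc' = {A,S}

S ∈ T[0,3] ⇒ YES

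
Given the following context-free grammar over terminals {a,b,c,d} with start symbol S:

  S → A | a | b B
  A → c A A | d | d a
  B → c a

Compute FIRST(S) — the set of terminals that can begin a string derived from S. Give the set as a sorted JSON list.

Compute FIRST by fixpoint:
[1]
  A via A→c A A: +{c}
  A via A→d: +{d}
  B via B→c a: +{c}
  S via S→A: +{c,d}
  S via S→a: +{a}
  S via S→b B: +{b}
  FIRST(S)={a,b,c,d}  FIRST(A)={c,d}  FIRST(B)={c}
[2] — fixpoint
  FIRST(S)={a,b,c,d}  FIRST(A)={c,d}  FIRST(B)={c}

FIRST(S) = ["a", "b", "c", "d"]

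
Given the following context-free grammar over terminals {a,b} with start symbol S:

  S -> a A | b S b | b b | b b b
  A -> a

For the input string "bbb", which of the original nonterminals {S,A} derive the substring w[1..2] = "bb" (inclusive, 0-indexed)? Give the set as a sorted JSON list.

CNF form of G:
  S -> T0 A | T1 T1 | T1 X2 | T1 X3
  A -> a
  T0 -> a
  T1 -> b
  X2 -> S T1
  X3 -> T1 T1

CYK fill (cells [i..j] with 1 ≤ i ≤ j ≤ 2 only):
  [1..1]={T1}  "b"  orig:{}
  [2..2]={T1}  "b"  orig:{}
  [1..2]={S,X3}  "bb"  orig:{S}

Original NTs in T[1,2] deriving "bb": ["S"]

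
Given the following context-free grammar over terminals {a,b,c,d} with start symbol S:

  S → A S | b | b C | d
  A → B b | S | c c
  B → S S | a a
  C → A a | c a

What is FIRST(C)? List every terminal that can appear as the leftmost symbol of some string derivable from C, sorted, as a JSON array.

FIRST iteration:
pass 1:
  A via A→c c: +{c}
  B via B→a a: +{a}
  C via C→A a: +{c}
  S via S→A S: +{c}
  S via S→b: +{b}
  S via S→d: +{d}
  S: {b,c,d}  A: {c}  B: {a}  C: {c}
pass 2:
  A via A→B b: +{a}
  A via A→S: +{b,d}
  B via B→S S: +{b,c,d}
  C via C→A a: +{a,b,d}
  S via S→A S: +{a}
  S: {a,b,c,d}  A: {a,b,c,d}  B: {a,b,c,d}  C: {a,b,c,d}
pass 3: (no change)
  S: {a,b,c,d}  A: {a,b,c,d}  B: {a,b,c,d}  C: {a,b,c,d}

FIRST(C) = ["a", "b", "c", "d"]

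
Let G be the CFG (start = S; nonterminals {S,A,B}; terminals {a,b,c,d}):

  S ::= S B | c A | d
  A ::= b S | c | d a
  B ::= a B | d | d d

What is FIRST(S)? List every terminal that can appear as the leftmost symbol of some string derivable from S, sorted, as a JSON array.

Compute FIRST by fixpoint:
round 1:
  A via A→b S: +{b}
  A via A→c: +{c}
  A via A→d a: +{d}
  B via B→a B: +{a}
  B via B→d: +{d}
  S via S→c A: +{c}
  S via S→d: +{d}
  S: {c,d}  A: {b,c,d}  B: {a,d}
round 2: done
  S: {c,d}  A: {b,c,d}  B: {a,d}

FIRST(S) = ["c", "d"]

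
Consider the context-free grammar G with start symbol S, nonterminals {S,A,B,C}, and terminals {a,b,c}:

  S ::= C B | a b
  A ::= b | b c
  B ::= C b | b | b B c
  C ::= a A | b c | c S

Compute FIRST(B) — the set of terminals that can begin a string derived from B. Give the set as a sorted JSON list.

FIRST iteration:
round 1:
  A via A→b: +{b}
  B via B→b: +{b}
  C via C→a A: +{a}
  C via C→b c: +{b}
  C via C→c S: +{c}
  S via S→C B: +{a,b,c}
  FIRST(S)={a,b,c}  FIRST(A)={b}  FIRST(B)={b}  FIRST(C)={a,b,c}
round 2:
  B via B→C b: +{a,c}
  FIRST(S)={a,b,c}  FIRST(A)={b}  FIRST(B)={a,b,c}  FIRST(C)={a,b,c}
round 3: (stable)
  FIRST(S)={a,b,c}  FIRST(A)={b}  FIRST(B)={a,b,c}  FIRST(C)={a,b,c}

FIRST(B) = ["a", "b", "c"]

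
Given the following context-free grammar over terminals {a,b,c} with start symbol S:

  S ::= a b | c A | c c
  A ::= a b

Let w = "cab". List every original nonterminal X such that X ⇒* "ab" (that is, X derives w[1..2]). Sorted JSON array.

CNF form of G:
  S -> T0 T1 | T2 A | T2 T2
  A -> T0 T1
  T0 -> a
  T1 -> b
  T2 -> c

CYK table (by increasing span) — only the sub-triangle for w[1..2]:
  [1..1]={T0}  "a"  orig:{}
  [2..2]={T1}  "b"  orig:{}
  [1..2]={A,S}  "ab"

Original NTs in T[1,2] deriving "ab": ["A", "S"]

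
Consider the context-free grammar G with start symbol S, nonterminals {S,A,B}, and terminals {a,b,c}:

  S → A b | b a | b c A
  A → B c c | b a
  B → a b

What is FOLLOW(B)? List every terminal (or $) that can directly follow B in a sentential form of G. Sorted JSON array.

FIRST sets, iterate to fixpoint:
pass 1:
  A via A→b a: +{b}
  B via B→a b: +{a}
  S via S→A b: +{b}
  FIRST[S]={b}  FIRST[A]={b}  FIRST[B]={a}
pass 2:
  A via A→B c c: +{a}
  S via S→A b: +{a}
  FIRST[S]={a,b}  FIRST[A]={a,b}  FIRST[B]={a}
pass 3: (no change)
  FIRST[S]={a,b}  FIRST[A]={a,b}  FIRST[B]={a}

FOLLOW iteration:
seed FOLLOW(S) with $
iter 1:
  A→B c c: FOLLOW(B) ⊇ FIRST(c) = {c}; new: +{c}
  S→A b: FOLLOW(A) ⊇ FIRST(b) = {b}; new: +{b}
  S→b c A: FOLLOW(A) ⊇ FOLLOW(S) ⊇ {$}; new: +{$}
  FOLLOW(S)={$}  FOLLOW(A)={$,b}  FOLLOW(B)={c}
iter 2: (stable)
  FOLLOW(S)={$}  FOLLOW(A)={$,b}  FOLLOW(B)={c}

FOLLOW(B) = ["c"]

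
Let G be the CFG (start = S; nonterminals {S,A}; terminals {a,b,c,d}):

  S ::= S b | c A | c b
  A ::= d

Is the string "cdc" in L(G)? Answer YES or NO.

Convert to CNF:
  S -> S T0 | T1 A | T1 T0
  A -> d
  T0 -> b
  T1 -> c

CYK fill:
  [0..0]={T1}  "c"  orig:{}
  [1..1]={A}  "d"
  [2..2]={T1}  "c"  orig:{}
  [0..1]={S}  "cd"
  [1..2]=∅  "dc"
  [0..2]=∅  "cdc"

S ∉ T[0,2] ⇒ NO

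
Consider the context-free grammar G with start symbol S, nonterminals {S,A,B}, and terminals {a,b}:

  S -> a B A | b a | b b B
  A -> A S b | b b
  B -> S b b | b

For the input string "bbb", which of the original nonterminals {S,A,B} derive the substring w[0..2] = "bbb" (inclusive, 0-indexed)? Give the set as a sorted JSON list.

Convert to CNF:
  S -> T0 T1 | T0 X5 | T1 X4
  A -> A X2 | T0 T0
  B -> S X3 | b
  T0 -> b
  T1 -> a
  X2 -> S T0
  X3 -> T0 T0
  X4 -> B A
  X5 -> T0 B

CYK table (by increasing span) — only the sub-triangle for w[0..2]:
  [0..0]={B,T0}  "b"  orig:{B}
  [1..1]={B,T0}  "b"  orig:{B}
  [2..2]={B,T0}  "b"  orig:{B}
  [0..1]={A,X3,X5}  "bb"  orig:{A}
  [1..2]={A,X3,X5}  "bb"  orig:{A}
  [0..2]={S,X4}  "bbb"  orig:{S}

Original NTs in T[0,2] deriving "bbb": ["S"]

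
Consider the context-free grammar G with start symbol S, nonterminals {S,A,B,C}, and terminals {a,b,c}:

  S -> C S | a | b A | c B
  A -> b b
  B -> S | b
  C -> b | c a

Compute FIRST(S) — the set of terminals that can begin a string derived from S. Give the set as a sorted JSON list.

Compute FIRST by fixpoint:
pass 1:
  A via A→b b: +{b}
  B via B→b: +{b}
  C via C→b: +{b}
  C via C→c a: +{c}
  S via S→C S: +{b,c}
  S via S→a: +{a}
  S: {a,b,c}  A: {b}  B: {b}  C: {b,c}
pass 2:
  B via B→S: +{a,c}
  S: {a,b,c}  A: {b}  B: {a,b,c}  C: {b,c}
pass 3: (stable)
  S: {a,b,c}  A: {b}  B: {a,b,c}  C: {b,c}

FIRST(S) = ["a", "b", "c"]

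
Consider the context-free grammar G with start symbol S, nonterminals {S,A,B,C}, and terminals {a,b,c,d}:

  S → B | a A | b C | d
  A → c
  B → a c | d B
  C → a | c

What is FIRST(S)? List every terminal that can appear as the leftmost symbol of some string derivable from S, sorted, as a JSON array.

FIRST iteration:
pass 1:
  A via A→c: +{c}
  B via B→a c: +{a}
  B via B→d B: +{d}
  C via C→a: +{a}
  C via C→c: +{c}
  S via S→B: +{a,d}
  S via S→b C: +{b}
  S: {a,b,d}  A: {c}  B: {a,d}  C: {a,c}
pass 2: — fixpoint
  S: {a,b,d}  A: {c}  B: {a,d}  C: {a,c}

FIRST(S) = ["a", "b", "d"]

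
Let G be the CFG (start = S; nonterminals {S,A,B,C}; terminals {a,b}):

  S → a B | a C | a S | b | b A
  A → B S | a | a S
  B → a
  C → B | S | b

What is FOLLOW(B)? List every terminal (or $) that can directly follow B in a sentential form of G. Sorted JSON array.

FIRST iteration:
[1]
  A via A→a: +{a}
  B via B→a: +{a}
  C via C→B: +{a}
  C via C→b: +{b}
  S via S→a B: +{a}
  S via S→b: +{b}
  FIRST[S]={a,b}  FIRST[A]={a}  FIRST[B]={a}  FIRST[C]={a,b}
[2] (stable)
  FIRST[S]={a,b}  FIRST[A]={a}  FIRST[B]={a}  FIRST[C]={a,b}

FOLLOW iteration:
initialize: $ ∈ FOLLOW(S)
[1]
  A→B S: FOLLOW(B) ⊇ FIRST(S) = {a,b}; new: +{a,b}
  S→a B: FOLLOW(B) ⊇ FOLLOW(S) ⊇ {$}; new: +{$}
  S→a C: FOLLOW(C) ⊇ FOLLOW(S) ⊇ {$}; new: +{$}
  S→b A: FOLLOW(A) ⊇ FOLLOW(S) ⊇ {$}; new: +{$}
  FOLLOW(S)={$}  FOLLOW(A)={$}  FOLLOW(B)={$,a,b}  FOLLOW(C)={$}
[2] (stable)
  FOLLOW(S)={$}  FOLLOW(A)={$}  FOLLOW(B)={$,a,b}  FOLLOW(C)={$}

FOLLOW(B) = ["$", "a", "b"]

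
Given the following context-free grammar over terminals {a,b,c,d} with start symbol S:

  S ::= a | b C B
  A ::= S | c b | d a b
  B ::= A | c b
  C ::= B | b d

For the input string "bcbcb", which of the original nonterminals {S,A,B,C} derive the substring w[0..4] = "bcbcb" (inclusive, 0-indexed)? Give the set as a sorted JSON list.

Convert to CNF:
  S -> T0 X10 | a
  A -> T0 X4 | T1 T0 | T2 X5 | a
  B -> T0 X6 | T1 T0 | T2 X7 | a
  C -> T0 T2 | T0 X8 | T1 T0 | T2 X9 | a
  T0 -> b
  T1 -> c
  T2 -> d
  T3 -> a
  X4 -> C B
  X5 -> T3 T0
  X6 -> C B
  X7 -> T3 T0
  X8 -> C B
  X9 -> T3 T0
  X10 -> C B

CYK fill (cells [i..j] with 0 ≤ i ≤ j ≤ 4 only):
  T[0,0] 'b' = {T0}  orig:{}
  T[1,1] 'c' = {T1}  orig:{}
  T[2,2] 'b' = {T0}  orig:{}
  T[3,3] 'c' = {T1}  orig:{}
  T[4,4] 'b' = {T0}  orig:{}
  T[0,1] 'bc' = ∅
  T[1,2] 'cb' = {A,B,C}
  T[2,3] 'bc' = ∅
  T[3,4] 'cb' = {A,B,C}
  T[0,2] 'bcb' = ∅
  T[1,3] 'cbc' = ∅
  T[2,4] 'bcb' = ∅
  T[0,3] 'bcbc' = ∅
  T[1,4] 'cbcb' = {X10,X4,X6,X8}  orig:{}
  T[0,4] 'bcbcb' = {A,B,C,S}

Original NTs in T[0,4] deriving "bcbcb": ["A", "B", "C", "S"]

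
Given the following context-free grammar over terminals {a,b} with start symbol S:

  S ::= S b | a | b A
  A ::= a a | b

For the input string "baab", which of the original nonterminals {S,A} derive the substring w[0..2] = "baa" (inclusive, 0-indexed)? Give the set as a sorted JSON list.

Convert to CNF:
  S -> S T1 | T1 A | a
  A -> T0 T0 | b
  T0 -> a
  T1 -> b

CYK table (by increasing span), restricted to cells inside w[0..2]:
  cell(0,0) b: {A,T1}  orig:{A}
  cell(1,1) a: {S,T0}  orig:{S}
  cell(2,2) a: {S,T0}  orig:{S}
  cell(0,1) ba: ∅
  cell(1,2) aa: {A}
  cell(0,2) baa: {S}

Original NTs in T[0,2] deriving "baa": ["S"]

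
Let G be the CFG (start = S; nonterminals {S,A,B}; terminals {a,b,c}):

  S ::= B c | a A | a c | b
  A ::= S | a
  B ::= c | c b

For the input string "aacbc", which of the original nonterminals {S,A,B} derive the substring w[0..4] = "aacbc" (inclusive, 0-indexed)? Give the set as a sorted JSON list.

CNF form of G:
  S -> B T0 | T1 A | T1 T0 | b
  A -> B T0 | T1 A | T1 T0 | a | b
  B -> T0 T2 | c
  T0 -> c
  T1 -> a
  T2 -> b

CYK table (by increasing span) (cells [i..j] with 0 ≤ i ≤ j ≤ 4 only):
  T[0,0] 'a' = {A,T1}  orig:{A}
  T[1,1] 'a' = {A,T1}  orig:{A}
  T[2,2] 'c' = {B,T0}  orig:{B}
  T[3,3] 'b' = {A,S,T2}  orig:{A,S}
  T[4,4] 'c' = {B,T0}  orig:{B}
  T[0,1] 'aa' = {A,S}
  T[1,2] 'ac' = {A,S}
  T[2,3] 'cb' = {B}
  T[3,4] 'bc' = ∅
  T[0,2] 'aac' = {A,S}
  T[1,3] 'acb' = ∅
  T[2,4] 'cbc' = {A,S}
  T[0,3] 'aacb' = ∅
  T[1,4] 'acbc' = {A,S}
  T[0,4] 'aacbc' = {A,S}

Original NTs in T[0,4] deriving "aacbc": ["A", "S"]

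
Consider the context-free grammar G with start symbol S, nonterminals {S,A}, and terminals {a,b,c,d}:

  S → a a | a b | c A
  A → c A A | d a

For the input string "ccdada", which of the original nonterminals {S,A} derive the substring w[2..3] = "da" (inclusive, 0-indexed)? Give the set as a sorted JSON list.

CNF form of G:
  S -> T0 A | T2 T2 | T2 T3
  A -> T0 X4 | T1 T2
  T0 -> c
  T1 -> d
  T2 -> a
  T3 -> b
  X4 -> A A

CYK table (by increasing span), restricted to cells inside w[2..3]:
  [2..2]={T1}  "d"  orig:{}
  [3..3]={T2}  "a"  orig:{}
  [2..3]={A}  "da"

Original NTs in T[2,3] deriving "da": ["A"]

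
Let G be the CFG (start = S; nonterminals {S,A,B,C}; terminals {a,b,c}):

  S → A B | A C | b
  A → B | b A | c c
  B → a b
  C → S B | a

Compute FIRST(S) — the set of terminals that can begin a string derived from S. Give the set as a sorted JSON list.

FIRST sets, iterate to fixpoint:
round 1:
  A via A→b A: +{b}
  A via A→c c: +{c}
  B via B→a b: +{a}
  C via C→a: +{a}
  S via S→A B: +{b,c}
  S: {b,c}  A: {b,c}  B: {a}  C: {a}
round 2:
  A via A→B: +{a}
  C via C→S B: +{b,c}
  S via S→A B: +{a}
  S: {a,b,c}  A: {a,b,c}  B: {a}  C: {a,b,c}
round 3: — fixpoint
  S: {a,b,c}  A: {a,b,c}  B: {a}  C: {a,b,c}

FIRST(S) = ["a", "b", "c"]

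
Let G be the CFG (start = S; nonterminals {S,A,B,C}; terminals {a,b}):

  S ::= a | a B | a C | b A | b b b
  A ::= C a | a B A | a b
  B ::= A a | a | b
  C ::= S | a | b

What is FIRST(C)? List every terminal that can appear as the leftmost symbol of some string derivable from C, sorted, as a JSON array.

FIRST sets, iterate to fixpoint:
iter 1:
  A via A→a B A: +{a}
  B via B→A a: +{a}
  B via B→b: +{b}
  C via C→a: +{a}
  C via C→b: +{b}
  S via S→a: +{a}
  S via S→b A: +{b}
  FIRST(S)={a,b}  FIRST(A)={a}  FIRST(B)={a,b}  FIRST(C)={a,b}
iter 2:
  A via A→C a: +{b}
  FIRST(S)={a,b}  FIRST(A)={a,b}  FIRST(B)={a,b}  FIRST(C)={a,b}
iter 3: (no change)
  FIRST(S)={a,b}  FIRST(A)={a,b}  FIRST(B)={a,b}  FIRST(C)={a,b}

FIRST(C) = ["a", "b"]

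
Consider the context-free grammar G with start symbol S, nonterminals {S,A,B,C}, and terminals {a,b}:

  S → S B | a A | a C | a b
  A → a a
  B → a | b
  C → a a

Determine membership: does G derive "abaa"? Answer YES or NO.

Convert to CNF:
  S -> S B | T0 A | T0 C | T0 T1
  A -> T0 T0
  B -> a | b
  C -> T0 T0
  T0 -> a
  T1 -> b

CYK table (by increasing span):
  [0..0]={B,T0}  "a"  orig:{B}
  [1..1]={B,T1}  "b"  orig:{B}
  [2..2]={B,T0}  "a"  orig:{B}
  [3..3]={B,T0}  "a"  orig:{B}
  [0..1]={S}  "ab"
  [1..2]=∅  "ba"
  [2..3]={A,C}  "aa"
  [0..2]={S}  "aba"
  [1..3]=∅  "baa"
  [0..3]={S}  "abaa"

S ∈ T[0,3] ⇒ YES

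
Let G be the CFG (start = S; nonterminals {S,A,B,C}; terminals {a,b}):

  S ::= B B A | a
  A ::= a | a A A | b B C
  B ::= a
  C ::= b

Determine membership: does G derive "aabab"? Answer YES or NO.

Convert to CNF:
  S -> B X4 | a
  A -> T0 X2 | T1 X3 | a
  B -> a
  C -> b
  T0 -> a
  T1 -> b
  X2 -> A A
  X3 -> B C
  X4 -> B A

Fill CYK table bottom-up:
  cell(0,0) a: {A,B,S,T0}  orig:{A,B,S}
  cell(1,1) a: {A,B,S,T0}  orig:{A,B,S}
  cell(2,2) b: {C,T1}  orig:{C}
  cell(3,3) a: {A,B,S,T0}  orig:{A,B,S}
  cell(4,4) b: {C,T1}  orig:{C}
  cell(0,1) aa: {X2,X4}  orig:{}
  cell(1,2) ab: {X3}  orig:{}
  cell(2,3) ba: ∅
  cell(3,4) ab: {X3}  orig:{}
  cell(0,2) aab: ∅
  cell(1,3) aba: ∅
  cell(2,4) bab: {A}
  cell(0,3) aaba: ∅
  cell(1,4) abab: {X2,X4}  orig:{}
  cell(0,4) aabab: {A,S}

S ∈ T[0,4] ⇒ YES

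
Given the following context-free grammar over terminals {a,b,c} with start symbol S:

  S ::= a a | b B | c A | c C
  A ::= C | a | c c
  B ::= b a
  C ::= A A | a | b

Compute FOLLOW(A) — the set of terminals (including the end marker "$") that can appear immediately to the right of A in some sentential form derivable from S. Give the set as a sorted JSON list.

Compute FIRST by fixpoint:
pass 1:
  A via A→a: +{a}
  A via A→c c: +{c}
  B via B→b a: +{b}
  C via C→A A: +{a,c}
  C via C→b: +{b}
  S via S→a a: +{a}
  S via S→b B: +{b}
  S via S→c A: +{c}
  FIRST(S)={a,b,c}  FIRST(A)={a,c}  FIRST(B)={b}  FIRST(C)={a,b,c}
pass 2:
  A via A→C: +{b}
  FIRST(S)={a,b,c}  FIRST(A)={a,b,c}  FIRST(B)={b}  FIRST(C)={a,b,c}
pass 3: (stable)
  FIRST(S)={a,b,c}  FIRST(A)={a,b,c}  FIRST(B)={b}  FIRST(C)={a,b,c}

FOLLOW sets:
seed FOLLOW(S) with $
pass 1:
  C→A A: FOLLOW(A) ⊇ FIRST(A) = {a,b,c}; new: +{a,b,c}
  S→b B: FOLLOW(B) ⊇ FOLLOW(S) ⊇ {$}; new: +{$}
  S→c A: FOLLOW(A) ⊇ FOLLOW(S) ⊇ {$}; new: +{$}
  S→c C: FOLLOW(C) ⊇ FOLLOW(S) ⊇ {$}; new: +{$}
  FOLLOW[S]={$}  FOLLOW[A]={$,a,b,c}  FOLLOW[B]={$}  FOLLOW[C]={$}
pass 2:
  A→C: FOLLOW(C) ⊇ FOLLOW(A) ⊇ {$,a,b,c}; new: +{a,b,c}
  FOLLOW[S]={$}  FOLLOW[A]={$,a,b,c}  FOLLOW[B]={$}  FOLLOW[C]={$,a,b,c}
pass 3: (stable)
  FOLLOW[S]={$}  FOLLOW[A]={$,a,b,c}  FOLLOW[B]={$}  FOLLOW[C]={$,a,b,c}

FOLLOW(A) = ["$", "a", "b", "c"]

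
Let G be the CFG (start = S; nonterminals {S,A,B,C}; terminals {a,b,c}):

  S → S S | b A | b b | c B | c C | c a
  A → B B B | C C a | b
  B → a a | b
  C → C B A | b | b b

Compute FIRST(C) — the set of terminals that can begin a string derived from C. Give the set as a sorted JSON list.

Compute FIRST by fixpoint:
round 1:
  A via A→b: +{b}
  B via B→a a: +{a}
  B via B→b: +{b}
  C via C→b: +{b}
  S via S→b A: +{b}
  S via S→c B: +{c}
  S: {b,c}  A: {b}  B: {a,b}  C: {b}
round 2:
  A via A→B B B: +{a}
  S: {b,c}  A: {a,b}  B: {a,b}  C: {b}
round 3: done
  S: {b,c}  A: {a,b}  B: {a,b}  C: {b}

FIRST(C) = ["b"]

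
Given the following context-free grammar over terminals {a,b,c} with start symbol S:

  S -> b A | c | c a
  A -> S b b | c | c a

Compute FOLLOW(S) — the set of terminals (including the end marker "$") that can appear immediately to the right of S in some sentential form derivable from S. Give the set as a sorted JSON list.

FIRST sets, iterate to fixpoint:
round 1:
  A via A→c: +{c}
  S via S→b A: +{b}
  S via S→c: +{c}
  FIRST[S]={b,c}  FIRST[A]={c}
round 2:
  A via A→S b b: +{b}
  FIRST[S]={b,c}  FIRST[A]={b,c}
round 3: (no change)
  FIRST[S]={b,c}  FIRST[A]={b,c}

FOLLOW sets:
seed FOLLOW(S) with $
[1]
  A→S b b: FOLLOW(S) ⊇ FIRST(b) = {b}; new: +{b}
  S→b A: FOLLOW(A) ⊇ FOLLOW(S) ⊇ {$,b}; new: +{$,b}
  S: {$,b}  A: {$,b}
[2] (stable)
  S: {$,b}  A: {$,b}

FOLLOW(S) = ["$", "b"]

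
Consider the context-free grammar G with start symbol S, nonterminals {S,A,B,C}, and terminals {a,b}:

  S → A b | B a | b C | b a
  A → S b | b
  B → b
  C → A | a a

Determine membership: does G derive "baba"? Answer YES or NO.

Convert to CNF:
  S -> A T0 | B T1 | T0 C | T0 T1
  A -> S T0 | b
  B -> b
  C -> S T0 | T1 T1 | b
  T0 -> b
  T1 -> a

Fill CYK table bottom-up:
  [0..0]={A,B,C,T0}  "b"  orig:{A,B,C}
  [1..1]={T1}  "a"  orig:{}
  [2..2]={A,B,C,T0}  "b"  orig:{A,B,C}
  [3..3]={T1}  "a"  orig:{}
  [0..1]={S}  "ba"
  [1..2]=∅  "ab"
  [2..3]={S}  "ba"
  [0..2]={A,C}  "bab"
  [1..3]=∅  "aba"
  [0..3]=∅  "baba"

S ∉ T[0,3] ⇒ NO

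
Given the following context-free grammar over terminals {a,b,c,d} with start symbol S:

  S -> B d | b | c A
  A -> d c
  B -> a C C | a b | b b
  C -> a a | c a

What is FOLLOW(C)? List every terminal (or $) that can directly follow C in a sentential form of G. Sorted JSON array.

FIRST sets, iterate to fixpoint:
pass 1:
  A via A→d c: +{d}
  B via B→a C C: +{a}
  B via B→b b: +{b}
  C via C→a a: +{a}
  C via C→c a: +{c}
  S via S→B d: +{a,b}
  S via S→c A: +{c}
  S: {a,b,c}  A: {d}  B: {a,b}  C: {a,c}
pass 2: — fixpoint
  S: {a,b,c}  A: {d}  B: {a,b}  C: {a,c}

FOLLOW iteration:
seed FOLLOW(S) with $
round 1:
  B→a C C: FOLLOW(C) ⊇ FIRST(C) = {a,c}; new: +{a,c}
  S→B d: FOLLOW(B) ⊇ FIRST(d) = {d}; new: +{d}
  S→c A: FOLLOW(A) ⊇ FOLLOW(S) ⊇ {$}; new: +{$}
  FOLLOW[S]={$}  FOLLOW[A]={$}  FOLLOW[B]={d}  FOLLOW[C]={a,c}
round 2:
  B→a C C: FOLLOW(C) ⊇ FOLLOW(B) ⊇ {d}; new: +{d}
  FOLLOW[S]={$}  FOLLOW[A]={$}  FOLLOW[B]={d}  FOLLOW[C]={a,c,d}
round 3: — fixpoint
  FOLLOW[S]={$}  FOLLOW[A]={$}  FOLLOW[B]={d}  FOLLOW[C]={a,c,d}

FOLLOW(C) = ["a", "c", "d"]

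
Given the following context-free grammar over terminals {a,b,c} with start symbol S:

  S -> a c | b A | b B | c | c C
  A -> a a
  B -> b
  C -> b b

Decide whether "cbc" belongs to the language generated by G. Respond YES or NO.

Convert to CNF:
  S -> T0 T2 | T1 A | T1 B | T2 C | c
  A -> T0 T0
  B -> b
  C -> T1 T1
  T0 -> a
  T1 -> b
  T2 -> c

Fill CYK table bottom-up:
  cell(0,0) c: {S,T2}  orig:{S}
  cell(1,1) b: {B,T1}  orig:{B}
  cell(2,2) c: {S,T2}  orig:{S}
  cell(0,1) cb: ∅
  cell(1,2) bc: ∅
  cell(0,2) cbc: ∅

S ∉ T[0,2] ⇒ NO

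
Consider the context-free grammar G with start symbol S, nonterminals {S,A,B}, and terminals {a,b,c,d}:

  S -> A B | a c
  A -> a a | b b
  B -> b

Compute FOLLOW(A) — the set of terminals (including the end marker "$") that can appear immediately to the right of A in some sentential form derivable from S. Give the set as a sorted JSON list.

FIRST sets, iterate to fixpoint:
pass 1:
  A via A→a a: +{a}
  A via A→b b: +{b}
  B via B→b: +{b}
  S via S→A B: +{a,b}
  FIRST(S)={a,b}  FIRST(A)={a,b}  FIRST(B)={b}
pass 2: — fixpoint
  FIRST(S)={a,b}  FIRST(A)={a,b}  FIRST(B)={b}

Compute FOLLOW by fixpoint:
initialize: $ ∈ FOLLOW(S)
pass 1:
  S→A B: FOLLOW(A) ⊇ FIRST(B) = {b}; new: +{b}
  S→A B: FOLLOW(B) ⊇ FOLLOW(S) ⊇ {$}; new: +{$}
  S: {$}  A: {b}  B: {$}
pass 2: (stable)
  S: {$}  A: {b}  B: {$}

FOLLOW(A) = ["b"]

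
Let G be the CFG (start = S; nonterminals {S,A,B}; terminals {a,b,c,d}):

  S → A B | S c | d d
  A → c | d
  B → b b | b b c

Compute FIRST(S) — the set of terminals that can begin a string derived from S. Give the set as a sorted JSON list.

FIRST iteration:
[1]
  A via A→c: +{c}
  A via A→d: +{d}
  B via B→b b: +{b}
  S via S→A B: +{c,d}
  FIRST(S)={c,d}  FIRST(A)={c,d}  FIRST(B)={b}
[2] done
  FIRST(S)={c,d}  FIRST(A)={c,d}  FIRST(B)={b}

FIRST(S) = ["c", "d"]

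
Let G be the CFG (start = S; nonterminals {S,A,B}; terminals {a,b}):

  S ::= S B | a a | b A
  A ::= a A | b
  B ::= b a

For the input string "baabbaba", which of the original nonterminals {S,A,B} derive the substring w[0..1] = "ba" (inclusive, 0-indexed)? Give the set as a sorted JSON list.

CNF form of G:
  S -> S B | T0 T0 | T1 A
  A -> T0 A | b
  B -> T1 T0
  T0 -> a
  T1 -> b

Fill CYK table bottom-up (cells [i..j] with 0 ≤ i ≤ j ≤ 1 only):
  cell(0,0) b: {A,T1}  orig:{A}
  cell(1,1) a: {T0}  orig:{}
  cell(0,1) ba: {B}

Original NTs in T[0,1] deriving "ba": ["B"]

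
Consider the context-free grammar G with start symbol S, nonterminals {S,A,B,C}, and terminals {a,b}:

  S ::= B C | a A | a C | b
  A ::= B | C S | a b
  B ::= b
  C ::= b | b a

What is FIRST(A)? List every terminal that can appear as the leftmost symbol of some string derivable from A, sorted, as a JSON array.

FIRST sets, iterate to fixpoint:
pass 1:
  A via A→a b: +{a}
  B via B→b: +{b}
  C via C→b: +{b}
  S via S→B C: +{b}
  S via S→a A: +{a}
  FIRST[S]={a,b}  FIRST[A]={a}  FIRST[B]={b}  FIRST[C]={b}
pass 2:
  A via A→B: +{b}
  FIRST[S]={a,b}  FIRST[A]={a,b}  FIRST[B]={b}  FIRST[C]={b}
pass 3: (no change)
  FIRST[S]={a,b}  FIRST[A]={a,b}  FIRST[B]={b}  FIRST[C]={b}

FIRST(A) = ["a", "b"]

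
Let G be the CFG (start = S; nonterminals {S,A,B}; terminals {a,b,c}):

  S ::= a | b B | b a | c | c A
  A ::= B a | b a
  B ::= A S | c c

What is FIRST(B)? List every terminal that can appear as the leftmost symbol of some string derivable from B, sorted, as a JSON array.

FIRST sets, iterate to fixpoint:
[1]
  A via A→b a: +{b}
  B via B→A S: +{b}
  B via B→c c: +{c}
  S via S→a: +{a}
  S via S→b B: +{b}
  S via S→c: +{c}
  FIRST[S]={a,b,c}  FIRST[A]={b}  FIRST[B]={b,c}
[2]
  A via A→B a: +{c}
  FIRST[S]={a,b,c}  FIRST[A]={b,c}  FIRST[B]={b,c}
[3] (no change)
  FIRST[S]={a,b,c}  FIRST[A]={b,c}  FIRST[B]={b,c}

FIRST(B) = ["b", "c"]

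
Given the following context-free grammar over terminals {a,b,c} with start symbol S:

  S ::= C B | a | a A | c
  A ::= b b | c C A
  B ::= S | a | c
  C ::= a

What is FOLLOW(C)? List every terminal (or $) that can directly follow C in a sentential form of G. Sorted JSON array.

Compute FIRST by fixpoint:
iter 1:
  A via A→b b: +{b}
  A via A→c C A: +{c}
  B via B→a: +{a}
  B via B→c: +{c}
  C via C→a: +{a}
  S via S→C B: +{a}
  S via S→c: +{c}
  FIRST(S)={a,c}  FIRST(A)={b,c}  FIRST(B)={a,c}  FIRST(C)={a}
iter 2: (stable)
  FIRST(S)={a,c}  FIRST(A)={b,c}  FIRST(B)={a,c}  FIRST(C)={a}

FOLLOW sets:
FOLLOW(S) := {$}
round 1:
  A→c C A: FOLLOW(C) ⊇ FIRST(A) = {b,c}; new: +{b,c}
  S→C B: FOLLOW(C) ⊇ FIRST(B) = {a,c}; new: +{a}
  S→C B: FOLLOW(B) ⊇ FOLLOW(S) ⊇ {$}; new: +{$}
  S→a A: FOLLOW(A) ⊇ FOLLOW(S) ⊇ {$}; new: +{$}
  FOLLOW(S)={$}  FOLLOW(A)={$}  FOLLOW(B)={$}  FOLLOW(C)={a,b,c}
round 2: (stable)
  FOLLOW(S)={$}  FOLLOW(A)={$}  FOLLOW(B)={$}  FOLLOW(C)={a,b,c}

FOLLOW(C) = ["a", "b", "c"]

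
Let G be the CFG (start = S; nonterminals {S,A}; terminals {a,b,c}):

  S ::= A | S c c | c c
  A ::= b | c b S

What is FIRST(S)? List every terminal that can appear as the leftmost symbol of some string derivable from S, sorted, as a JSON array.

FIRST sets, iterate to fixpoint:
iter 1:
  A via A→b: +{b}
  A via A→c b S: +{c}
  S via S→A: +{b,c}
  FIRST(S)={b,c}  FIRST(A)={b,c}
iter 2: (no change)
  FIRST(S)={b,c}  FIRST(A)={b,c}

FIRST(S) = ["b", "c"]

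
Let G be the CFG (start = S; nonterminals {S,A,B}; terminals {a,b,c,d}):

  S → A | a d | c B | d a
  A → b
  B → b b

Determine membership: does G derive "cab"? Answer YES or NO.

CNF form of G:
  S -> T1 T2 | T2 T1 | T3 B | b
  A -> b
  B -> T0 T0
  T0 -> b
  T1 -> a
  T2 -> d
  T3 -> c

CYK fill:
  T[0,0] 'c' = {T3}  orig:{}
  T[1,1] 'a' = {T1}  orig:{}
  T[2,2] 'b' = {A,S,T0}  orig:{A,S}
  T[0,1] 'ca' = ∅
  T[1,2] 'ab' = ∅
  T[0,2] 'cab' = ∅

S ∉ T[0,2] ⇒ NO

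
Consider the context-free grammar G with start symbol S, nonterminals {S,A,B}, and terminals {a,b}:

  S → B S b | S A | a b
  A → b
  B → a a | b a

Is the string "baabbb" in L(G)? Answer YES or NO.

Convert to CNF:
  S -> B X2 | S A | T0 T1
  A -> b
  B -> T0 T0 | T1 T0
  T0 -> a
  T1 -> b
  X2 -> S T1

CYK fill:
  [0..0]={A,T1}  "b"  orig:{A}
  [1..1]={T0}  "a"  orig:{}
  [2..2]={T0}  "a"  orig:{}
  [3..3]={A,T1}  "b"  orig:{A}
  [4..4]={A,T1}  "b"  orig:{A}
  [5..5]={A,T1}  "b"  orig:{A}
  [0..1]={B}  "ba"
  [1..2]={B}  "aa"
  [2..3]={S}  "ab"
  [3..4]=∅  "bb"
  [4..5]=∅  "bb"
  [0..2]=∅  "baa"
  [1..3]=∅  "aab"
  [2..4]={S,X2}  "abb"  orig:{S}
  [3..5]=∅  "bbb"
  [0..3]=∅  "baab"
  [1..4]=∅  "aabb"
  [2..5]={S,X2}  "abbb"  orig:{S}
  [0..4]={S}  "baabb"
  [1..5]=∅  "aabbb"
  [0..5]={S,X2}  "baabbb"  orig:{S}

S ∈ T[0,5] ⇒ YES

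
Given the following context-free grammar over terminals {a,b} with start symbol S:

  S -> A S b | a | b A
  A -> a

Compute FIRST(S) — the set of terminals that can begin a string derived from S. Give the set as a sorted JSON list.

Compute FIRST by fixpoint:
[1]
  A via A→a: +{a}
  S via S→A S b: +{a}
  S via S→b A: +{b}
  S: {a,b}  A: {a}
[2] — fixpoint
  S: {a,b}  A: {a}

FIRST(S) = ["a", "b"]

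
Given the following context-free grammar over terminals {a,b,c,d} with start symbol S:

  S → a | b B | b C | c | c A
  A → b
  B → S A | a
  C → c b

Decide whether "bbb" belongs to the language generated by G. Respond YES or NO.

Convert to CNF:
  S -> T0 A | T1 B | T1 C | a | c
  A -> b
  B -> S A | a
  C -> T0 T1
  T0 -> c
  T1 -> b

CYK table (by increasing span):
  T[0,0] 'b' = {A,T1}  orig:{A}
  T[1,1] 'b' = {A,T1}  orig:{A}
  T[2,2] 'b' = {A,T1}  orig:{A}
  T[0,1] 'bb' = ∅
  T[1,2] 'bb' = ∅
  T[0,2] 'bbb' = ∅

S ∉ T[0,2] ⇒ NO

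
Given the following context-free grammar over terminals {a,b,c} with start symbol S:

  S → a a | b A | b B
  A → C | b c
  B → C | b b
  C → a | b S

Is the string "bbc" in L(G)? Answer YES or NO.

CNF form of G:
  S -> T0 A | T0 B | T2 T2
  A -> T0 S | T0 T1 | a
  B -> T0 S | T0 T0 | a
  C -> T0 S | a
  T0 -> b
  T1 -> c
  T2 -> a

CYK table (by increasing span):
  cell(0,0) b: {T0}  orig:{}
  cell(1,1) b: {T0}  orig:{}
  cell(2,2) c: {T1}  orig:{}
  cell(0,1) bb: {B}
  cell(1,2) bc: {A}
  cell(0,2) bbc: {S}

S ∈ T[0,2] ⇒ YES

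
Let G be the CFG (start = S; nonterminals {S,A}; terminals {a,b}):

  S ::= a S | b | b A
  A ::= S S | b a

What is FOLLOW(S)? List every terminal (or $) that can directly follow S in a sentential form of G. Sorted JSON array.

Compute FIRST by fixpoint:
round 1:
  A via A→b a: +{b}
  S via S→a S: +{a}
  S via S→b: +{b}
  S: {a,b}  A: {b}
round 2:
  A via A→S S: +{a}
  S: {a,b}  A: {a,b}
round 3: done
  S: {a,b}  A: {a,b}

FOLLOW iteration:
seed FOLLOW(S) with $
iter 1:
  A→S S: FOLLOW(S) ⊇ FIRST(S) = {a,b}; new: +{a,b}
  S→b A: FOLLOW(A) ⊇ FOLLOW(S) ⊇ {$,a,b}; new: +{$,a,b}
  FOLLOW[S]={$,a,b}  FOLLOW[A]={$,a,b}
iter 2: (no change)
  FOLLOW[S]={$,a,b}  FOLLOW[A]={$,a,b}

FOLLOW(S) = ["$", "a", "b"]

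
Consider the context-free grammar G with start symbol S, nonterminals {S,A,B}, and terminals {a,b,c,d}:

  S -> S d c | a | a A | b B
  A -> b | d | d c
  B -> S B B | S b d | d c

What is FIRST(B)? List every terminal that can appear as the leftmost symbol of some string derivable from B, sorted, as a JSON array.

FIRST sets, iterate to fixpoint:
iter 1:
  A via A→b: +{b}
  A via A→d: +{d}
  B via B→d c: +{d}
  S via S→a: +{a}
  S via S→b B: +{b}
  FIRST(S)={a,b}  FIRST(A)={b,d}  FIRST(B)={d}
iter 2:
  B via B→S B B: +{a,b}
  FIRST(S)={a,b}  FIRST(A)={b,d}  FIRST(B)={a,b,d}
iter 3: (no change)
  FIRST(S)={a,b}  FIRST(A)={b,d}  FIRST(B)={a,b,d}

FIRST(B) = ["a", "b", "d"]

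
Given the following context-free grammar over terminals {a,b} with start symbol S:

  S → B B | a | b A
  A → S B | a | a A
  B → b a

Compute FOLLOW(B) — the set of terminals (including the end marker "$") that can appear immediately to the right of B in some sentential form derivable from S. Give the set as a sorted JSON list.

FIRST iteration:
round 1:
  A via A→a: +{a}
  B via B→b a: +{b}
  S via S→B B: +{b}
  S via S→a: +{a}
  FIRST[S]={a,b}  FIRST[A]={a}  FIRST[B]={b}
round 2:
  A via A→S B: +{b}
  FIRST[S]={a,b}  FIRST[A]={a,b}  FIRST[B]={b}
round 3: — fixpoint
  FIRST[S]={a,b}  FIRST[A]={a,b}  FIRST[B]={b}

FOLLOW sets:
FOLLOW(S) := {$}
iter 1:
  A→S B: FOLLOW(S) ⊇ FIRST(B) = {b}; new: +{b}
  S→B B: FOLLOW(B) ⊇ FIRST(B) = {b}; new: +{b}
  S→B B: FOLLOW(B) ⊇ FOLLOW(S) ⊇ {$,b}; new: +{$}
  S→b A: FOLLOW(A) ⊇ FOLLOW(S) ⊇ {$,b}; new: +{$,b}
  S: {$,b}  A: {$,b}  B: {$,b}
iter 2: (no change)
  S: {$,b}  A: {$,b}  B: {$,b}

FOLLOW(B) = ["$", "b"]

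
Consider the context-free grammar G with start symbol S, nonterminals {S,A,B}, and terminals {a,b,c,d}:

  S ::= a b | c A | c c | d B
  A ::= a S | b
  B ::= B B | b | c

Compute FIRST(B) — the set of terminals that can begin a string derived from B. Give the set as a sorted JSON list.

Compute FIRST by fixpoint:
pass 1:
  A via A→a S: +{a}
  A via A→b: +{b}
  B via B→b: +{b}
  B via B→c: +{c}
  S via S→a b: +{a}
  S via S→c A: +{c}
  S via S→d B: +{d}
  FIRST(S)={a,c,d}  FIRST(A)={a,b}  FIRST(B)={b,c}
pass 2: (stable)
  FIRST(S)={a,c,d}  FIRST(A)={a,b}  FIRST(B)={b,c}

FIRST(B) = ["b", "c"]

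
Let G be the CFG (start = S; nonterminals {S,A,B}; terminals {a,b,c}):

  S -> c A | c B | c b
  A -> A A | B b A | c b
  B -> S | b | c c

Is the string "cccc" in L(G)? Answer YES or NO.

Convert to CNF:
  S -> T1 A | T1 B | T1 T0
  A -> A A | B X2 | T1 T0
  B -> T1 A | T1 B | T1 T0 | T1 T1 | b
  T0 -> b
  T1 -> c
  X2 -> T0 A

CYK table (by increasing span):
  [0..0]={T1}  "c"  orig:{}
  [1..1]={T1}  "c"  orig:{}
  [2..2]={T1}  "c"  orig:{}
  [3..3]={T1}  "c"  orig:{}
  [0..1]={B}  "cc"
  [1..2]={B}  "cc"
  [2..3]={B}  "cc"
  [0..2]={B,S}  "ccc"
  [1..3]={B,S}  "ccc"
  [0..3]={B,S}  "cccc"

S ∈ T[0,3] ⇒ YES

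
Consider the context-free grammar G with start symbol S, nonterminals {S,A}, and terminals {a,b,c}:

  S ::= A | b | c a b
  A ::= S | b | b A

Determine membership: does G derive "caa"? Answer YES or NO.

CNF form of G:
  S -> T0 A | T1 X4 | b
  A -> T0 A | T1 X3 | b
  T0 -> b
  T1 -> c
  T2 -> a
  X3 -> T2 T0
  X4 -> T2 T0

CYK fill:
  cell(0,0) c: {T1}  orig:{}
  cell(1,1) a: {T2}  orig:{}
  cell(2,2) a: {T2}  orig:{}
  cell(0,1) ca: ∅
  cell(1,2) aa: ∅
  cell(0,2) caa: ∅

S ∉ T[0,2] ⇒ NO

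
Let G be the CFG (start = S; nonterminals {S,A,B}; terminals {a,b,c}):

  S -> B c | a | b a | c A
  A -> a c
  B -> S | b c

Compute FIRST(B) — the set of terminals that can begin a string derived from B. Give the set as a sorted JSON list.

Compute FIRST by fixpoint:
iter 1:
  A via A→a c: +{a}
  B via B→b c: +{b}
  S via S→B c: +{b}
  S via S→a: +{a}
  S via S→c A: +{c}
  FIRST[S]={a,b,c}  FIRST[A]={a}  FIRST[B]={b}
iter 2:
  B via B→S: +{a,c}
  FIRST[S]={a,b,c}  FIRST[A]={a}  FIRST[B]={a,b,c}
iter 3: (stable)
  FIRST[S]={a,b,c}  FIRST[A]={a}  FIRST[B]={a,b,c}

FIRST(B) = ["a", "b", "c"]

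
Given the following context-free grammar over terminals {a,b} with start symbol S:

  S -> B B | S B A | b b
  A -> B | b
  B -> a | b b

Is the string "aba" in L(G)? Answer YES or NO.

CNF form of G:
  S -> B B | S X1 | T0 T0
  A -> T0 T0 | a | b
  B -> T0 T0 | a
  T0 -> b
  X1 -> B A

CYK fill:
  [0..0]={A,B}  "a"
  [1..1]={A,T0}  "b"  orig:{A}
  [2..2]={A,B}  "a"
  [0..1]={X1}  "ab"  orig:{}
  [1..2]=∅  "ba"
  [0..2]=∅  "aba"

S ∉ T[0,2] ⇒ NO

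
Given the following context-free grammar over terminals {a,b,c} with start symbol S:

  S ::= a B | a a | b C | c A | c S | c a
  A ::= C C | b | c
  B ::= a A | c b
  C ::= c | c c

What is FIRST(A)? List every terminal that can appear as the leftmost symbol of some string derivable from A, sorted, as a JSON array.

Compute FIRST by fixpoint:
round 1:
  A via A→b: +{b}
  A via A→c: +{c}
  B via B→a A: +{a}
  B via B→c b: +{c}
  C via C→c: +{c}
  S via S→a B: +{a}
  S via S→b C: +{b}
  S via S→c A: +{c}
  FIRST(S)={a,b,c}  FIRST(A)={b,c}  FIRST(B)={a,c}  FIRST(C)={c}
round 2: done
  FIRST(S)={a,b,c}  FIRST(A)={b,c}  FIRST(B)={a,c}  FIRST(C)={c}

FIRST(A) = ["b", "c"]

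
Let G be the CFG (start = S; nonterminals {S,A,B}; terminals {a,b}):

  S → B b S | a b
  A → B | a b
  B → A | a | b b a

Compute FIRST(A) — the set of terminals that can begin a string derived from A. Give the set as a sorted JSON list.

FIRST iteration:
iter 1:
  A via A→a b: +{a}
  B via B→A: +{a}
  B via B→b b a: +{b}
  S via S→B b S: +{a,b}
  S: {a,b}  A: {a}  B: {a,b}
iter 2:
  A via A→B: +{b}
  S: {a,b}  A: {a,b}  B: {a,b}
iter 3: (no change)
  S: {a,b}  A: {a,b}  B: {a,b}

FIRST(A) = ["a", "b"]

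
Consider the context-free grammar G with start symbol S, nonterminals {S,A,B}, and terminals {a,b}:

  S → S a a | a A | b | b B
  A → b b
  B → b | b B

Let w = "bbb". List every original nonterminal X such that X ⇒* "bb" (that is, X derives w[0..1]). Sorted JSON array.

Convert to CNF:
  S -> S X2 | T0 B | T1 A | b
  A -> T0 T0
  B -> T0 B | b
  T0 -> b
  T1 -> a
  X2 -> T1 T1

Fill CYK table bottom-up (cells [i..j] with 0 ≤ i ≤ j ≤ 1 only):
  cell(0,0) b: {B,S,T0}  orig:{B,S}
  cell(1,1) b: {B,S,T0}  orig:{B,S}
  cell(0,1) bb: {A,B,S}

Original NTs in T[0,1] deriving "bb": ["A", "B", "S"]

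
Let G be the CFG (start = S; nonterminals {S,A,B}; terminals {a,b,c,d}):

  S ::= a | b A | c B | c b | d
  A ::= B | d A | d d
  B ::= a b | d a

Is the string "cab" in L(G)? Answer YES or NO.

CNF form of G:
  S -> T1 A | T3 B | T3 T1 | a | d
  A -> T0 T1 | T2 A | T2 T0 | T2 T2
  B -> T0 T1 | T2 T0
  T0 -> a
  T1 -> b
  T2 -> d
  T3 -> c

CYK fill:
  [0..0]={T3}  "c"  orig:{}
  [1..1]={S,T0}  "a"  orig:{S}
  [2..2]={T1}  "b"  orig:{}
  [0..1]=∅  "ca"
  [1..2]={A,B}  "ab"
  [0..2]={S}  "cab"

S ∈ T[0,2] ⇒ YES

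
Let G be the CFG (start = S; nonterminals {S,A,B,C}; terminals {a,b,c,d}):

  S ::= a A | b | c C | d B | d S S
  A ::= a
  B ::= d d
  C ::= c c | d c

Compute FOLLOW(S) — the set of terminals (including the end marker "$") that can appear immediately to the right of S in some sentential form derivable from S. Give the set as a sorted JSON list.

Compute FIRST by fixpoint:
iter 1:
  A via A→a: +{a}
  B via B→d d: +{d}
  C via C→c c: +{c}
  C via C→d c: +{d}
  S via S→a A: +{a}
  S via S→b: +{b}
  S via S→c C: +{c}
  S via S→d B: +{d}
  FIRST[S]={a,b,c,d}  FIRST[A]={a}  FIRST[B]={d}  FIRST[C]={c,d}
iter 2: done
  FIRST[S]={a,b,c,d}  FIRST[A]={a}  FIRST[B]={d}  FIRST[C]={c,d}

Compute FOLLOW by fixpoint:
initialize: $ ∈ FOLLOW(S)
round 1:
  S→a A: FOLLOW(A) ⊇ FOLLOW(S) ⊇ {$}; new: +{$}
  S→c C: FOLLOW(C) ⊇ FOLLOW(S) ⊇ {$}; new: +{$}
  S→d B: FOLLOW(B) ⊇ FOLLOW(S) ⊇ {$}; new: +{$}
  S→d S S: FOLLOW(S) ⊇ FIRST(S) = {a,b,c,d}; new: +{a,b,c,d}
  FOLLOW[S]={$,a,b,c,d}  FOLLOW[A]={$}  FOLLOW[B]={$}  FOLLOW[C]={$}
round 2:
  S→a A: FOLLOW(A) ⊇ FOLLOW(S) ⊇ {$,a,b,c,d}; new: +{a,b,c,d}
  S→c C: FOLLOW(C) ⊇ FOLLOW(S) ⊇ {$,a,b,c,d}; new: +{a,b,c,d}
  S→d B: FOLLOW(B) ⊇ FOLLOW(S) ⊇ {$,a,b,c,d}; new: +{a,b,c,d}
  FOLLOW[S]={$,a,b,c,d}  FOLLOW[A]={$,a,b,c,d}  FOLLOW[B]={$,a,b,c,d}  FOLLOW[C]={$,a,b,c,d}
round 3: (no change)
  FOLLOW[S]={$,a,b,c,d}  FOLLOW[A]={$,a,b,c,d}  FOLLOW[B]={$,a,b,c,d}  FOLLOW[C]={$,a,b,c,d}

FOLLOW(S) = ["$", "a", "b", "c", "d"]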